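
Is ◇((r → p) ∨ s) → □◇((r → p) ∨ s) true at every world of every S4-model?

Tableau for the negation ¬(◇((r → p) ∨ s) → □◇((r → p) ∨ s)):
1. ¬(◇((r → p) ∨ s) → □◇((r → p) ∨ s)), 0
2. ◇((r → p) ∨ s), 0   [¬→-rule on 1]
3. ¬□◇((r → p) ∨ s), 0   [¬→-rule on 1]
4. (r → p) ∨ s, 1   [◇-rule on 2: fresh world 1, 0R1]
5. s, 1   [∨-rule on 4 (branches; this branch)]
6. ¬◇((r → p) ∨ s), 2   [¬□-rule on 3: fresh world 2, 0R2]
7. ¬((r → p) ∨ s), 2   [¬◇-rule on 6 via 2R2]
8. ¬(r → p), 2   [¬∨-rule on 7]
9. ¬s, 2   [¬∨-rule on 7]
10. r, 2   [¬→-rule on 8]
11. ¬p, 2   [¬→-rule on 8]
Accessibility: 0R0, 0R1, 0R2, 1R1, 2R2
The negation has an open branch (countermodel exists).

No, not valid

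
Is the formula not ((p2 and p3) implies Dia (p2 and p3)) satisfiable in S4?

1. not ((p2 and p3) implies Dia (p2 and p3)), 0
2. p2 and p3, 0
3. not Dia (p2 and p3), 0
4. p2, 0
5. p3, 0
6. not (p2 and p3), 0
7. not p3, 0
Accessibility: 0R0
Branch closes: p3 and not p3 both at 0.
Every branch closes; the branch above is one of them.

Unsatisfiable (every branch closes)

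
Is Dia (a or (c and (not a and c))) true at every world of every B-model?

Not valid

Tableau for the negation not Dia (a or (c and (not a and c))):
1. not Dia (a or (c and (not a and c))), 0
2. not (a or (c and (not a and c))), 0
3. not a, 0
4. not (c and (not a and c)), 0
5. not (not a and c), 0
6. not c, 0
Accessibility: 0R0
The negation has an open branch (countermodel exists).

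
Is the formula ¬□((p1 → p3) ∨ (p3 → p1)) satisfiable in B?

1. ¬□((p1 → p3) ∨ (p3 → p1)), w0
2. ¬((p1 → p3) ∨ (p3 → p1)), w1
3. ¬(p1 → p3), w1
4. ¬(p3 → p1), w1
5. p1, w1
6. ¬p3, w1
7. p3, w1
8. ¬p1, w1
Accessibility: w0Rw0, w0Rw1, w1Rw0, w1Rw1
Branch closes: p3 and ¬p3 both at w1.
(One branch shown.) All branches close.

Unsatisfiable (every branch closes)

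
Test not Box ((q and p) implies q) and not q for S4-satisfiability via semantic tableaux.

1. not Box ((q and p) implies q) and not q, 0
2. not Box ((q and p) implies q), 0   [and-rule on 1]
3. not q, 0   [and-rule on 1]
4. not ((q and p) implies q), 1   [neg-Box-rule on 2: fresh world 1, 0R1]
5. q and p, 1   [neg-implies-rule on 4]
6. not q, 1   [neg-implies-rule on 4]
7. q, 1   [and-rule on 5]
8. p, 1   [and-rule on 5]
Accessibility: 0R0, 0R1, 1R1
Branch closes: q and not q both at 1.
All branches of the tableau close; one closing branch shown above.

Unsatisfiable (every branch closes)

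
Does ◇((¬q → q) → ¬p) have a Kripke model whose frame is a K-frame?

Satisfiable

1. ◇((¬q → q) → ¬p), w0
2. (¬q → q) → ¬p, w1
3. ¬p, w1
Accessibility: w0Rw1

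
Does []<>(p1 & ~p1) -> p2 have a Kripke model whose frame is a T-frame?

Satisfiable

1. []<>(p1 & ~p1) -> p2, u
2. p2, u   [->-rule on 1 (branches; this branch)]
Accessibility: uRu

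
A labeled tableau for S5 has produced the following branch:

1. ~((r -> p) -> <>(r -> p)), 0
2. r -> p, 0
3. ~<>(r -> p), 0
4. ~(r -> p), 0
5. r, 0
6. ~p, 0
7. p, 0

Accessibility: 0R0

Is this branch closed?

Yes, closed

Both p and ~p appear at 0.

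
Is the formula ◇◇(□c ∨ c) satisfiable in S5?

Satisfiable

1. ◇◇(□c ∨ c), u
2. ◇(□c ∨ c), v
3. □c ∨ c, w
4. c, w
Accessibility: uRu, uRv, uRw, vRu, vRv, vRw, wRu, wRv, wRw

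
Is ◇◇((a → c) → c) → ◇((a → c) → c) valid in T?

Tableau for the negation ¬(◇◇((a → c) → c) → ◇((a → c) → c)):
1. ¬(◇◇((a → c) → c) → ◇((a → c) → c)), 0
2. ◇◇((a → c) → c), 0
3. ¬◇((a → c) → c), 0
4. ¬((a → c) → c), 0
5. a → c, 0
6. ¬c, 0
7. ¬a, 0
8. ◇((a → c) → c), 1
9. ¬((a → c) → c), 1
10. a → c, 1
11. ¬c, 1
12. ¬a, 1
13. (a → c) → c, 2
14. c, 2
Accessibility: 0R0, 0R1, 1R1, 1R2, 2R2
The negation has an open branch (countermodel exists).

No, not valid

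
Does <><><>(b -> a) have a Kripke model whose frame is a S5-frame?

1. <><><>(b -> a), 0
2. <><>(b -> a), 1   [<>-rule on 1: fresh world 1, 0R1]
3. <>(b -> a), 2   [<>-rule on 2: fresh world 2, 1R2]
4. b -> a, 3   [<>-rule on 3: fresh world 3, 2R3]
5. a, 3   [->-rule on 4 (branches; this branch)]
Accessibility: 0R0, 0R1, 0R2, 0R3, 1R0, 1R1, 1R2, 1R3, 2R0, 2R1, 2R2, 2R3, 3R0, 3R1, 3R2, 3R3

Yes, satisfiable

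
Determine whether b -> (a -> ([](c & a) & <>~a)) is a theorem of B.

Not valid

Tableau for the negation ~(b -> (a -> ([](c & a) & <>~a))):
1. ~(b -> (a -> ([](c & a) & <>~a))), u
2. b, u
3. ~(a -> ([](c & a) & <>~a)), u
4. a, u
5. ~([](c & a) & <>~a), u
6. ~<>~a, u
Accessibility: uRu
The negation has an open branch (countermodel exists).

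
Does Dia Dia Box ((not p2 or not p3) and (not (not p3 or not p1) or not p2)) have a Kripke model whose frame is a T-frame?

Satisfiable

1. Dia Dia Box ((not p2 or not p3) and (not (not p3 or not p1) or not p2)), 0
2. Dia Box ((not p2 or not p3) and (not (not p3 or not p1) or not p2)), 1
3. Box ((not p2 or not p3) and (not (not p3 or not p1) or not p2)), 2
4. (not p2 or not p3) and (not (not p3 or not p1) or not p2), 2
5. not p2 or not p3, 2
6. not (not p3 or not p1) or not p2, 2
7. not p3, 2
8. not p2, 2
Accessibility: 0R0, 0R1, 1R1, 1R2, 2R2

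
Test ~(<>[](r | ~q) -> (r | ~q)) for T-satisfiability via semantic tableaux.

1. ~(<>[](r | ~q) -> (r | ~q)), 0
2. <>[](r | ~q), 0
3. ~(r | ~q), 0
4. ~r, 0
5. q, 0
6. [](r | ~q), 1
7. r | ~q, 1
8. ~q, 1
Accessibility: 0R0, 0R1, 1R1

Satisfiable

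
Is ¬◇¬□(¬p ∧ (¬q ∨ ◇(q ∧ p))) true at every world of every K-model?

No, not valid

Tableau for the negation ◇¬□(¬p ∧ (¬q ∨ ◇(q ∧ p))):
1. ◇¬□(¬p ∧ (¬q ∨ ◇(q ∧ p))), w0
2. ¬□(¬p ∧ (¬q ∨ ◇(q ∧ p))), w1
3. ¬(¬p ∧ (¬q ∨ ◇(q ∧ p))), w2
4. ¬(¬q ∨ ◇(q ∧ p)), w2
5. q, w2
6. ¬◇(q ∧ p), w2
Accessibility: w0Rw1, w1Rw2
The negation has an open branch (countermodel exists).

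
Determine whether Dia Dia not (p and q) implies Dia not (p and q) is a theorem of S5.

Yes, valid

Tableau for the negation not (Dia Dia not (p and q) implies Dia not (p and q)):
1. not (Dia Dia not (p and q) implies Dia not (p and q)), 0
2. Dia Dia not (p and q), 0   [neg-implies-rule on 1]
3. not Dia not (p and q), 0   [neg-implies-rule on 1]
4. p and q, 0   [neg-Dia-rule on 3 via 0R0]
5. p, 0   [and-rule on 4]
6. q, 0   [and-rule on 4]
7. Dia not (p and q), 1   [Dia-rule on 2: fresh world 1, 0R1]
8. p and q, 1   [neg-Dia-rule on 3 via 0R1]
9. p, 1   [and-rule on 8]
10. q, 1   [and-rule on 8]
11. not (p and q), 2   [Dia-rule on 7: fresh world 2, 1R2]
12. p and q, 2   [neg-Dia-rule on 3 via 0R2]
13. p, 2   [and-rule on 12]
14. q, 2   [and-rule on 12]
15. not q, 2   [neg-and-rule on 11 (branches; this branch)]
Accessibility: 0R0, 0R1, 0R2, 1R0, 1R1, 1R2, 2R0, 2R1, 2R2
Branch closes: q and not q both at 2.
Every branch of the negation's tableau closes; the branch above is one of them.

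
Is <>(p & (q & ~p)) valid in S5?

No, not valid

Tableau for the negation ~<>(p & (q & ~p)):
1. ~<>(p & (q & ~p)), w0
2. ~(p & (q & ~p)), w0
3. ~(q & ~p), w0
4. p, w0
Accessibility: w0Rw0
The negation has an open branch (countermodel exists).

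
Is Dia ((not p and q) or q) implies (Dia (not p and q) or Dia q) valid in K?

Tableau for the negation not (Dia ((not p and q) or q) implies (Dia (not p and q) or Dia q)):
1. not (Dia ((not p and q) or q) implies (Dia (not p and q) or Dia q)), w0
2. Dia ((not p and q) or q), w0
3. not (Dia (not p and q) or Dia q), w0
4. not Dia (not p and q), w0
5. not Dia q, w0
6. (not p and q) or q, w1
7. not (not p and q), w1
8. not q, w1
9. not p and q, w1
10. not p, w1
11. q, w1
Accessibility: w0Rw1
Branch closes: q and not q both at w1.
All branches of the negation close; one closing branch shown above.

Valid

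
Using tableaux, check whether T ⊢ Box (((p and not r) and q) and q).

Tableau for the negation not Box (((p and not r) and q) and q):
1. not Box (((p and not r) and q) and q), w0
2. not (((p and not r) and q) and q), w1
3. not q, w1
Accessibility: w0Rw0, w0Rw1, w1Rw1
The negation has an open branch (countermodel exists).

No, not valid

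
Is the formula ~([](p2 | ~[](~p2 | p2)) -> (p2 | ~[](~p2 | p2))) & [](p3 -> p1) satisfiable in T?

Unsatisfiable (every branch closes)

1. ~([](p2 | ~[](~p2 | p2)) -> (p2 | ~[](~p2 | p2))) & [](p3 -> p1), 0
2. ~([](p2 | ~[](~p2 | p2)) -> (p2 | ~[](~p2 | p2))), 0
3. [](p3 -> p1), 0
4. [](p2 | ~[](~p2 | p2)), 0
5. ~(p2 | ~[](~p2 | p2)), 0
6. ~p2, 0
7. [](~p2 | p2), 0
8. p3 -> p1, 0
9. p2 | ~[](~p2 | p2), 0
10. ~p2 | p2, 0
11. p1, 0
12. ~[](~p2 | p2), 0
13. ~(~p2 | p2), 1
14. p2, 1
15. ~p2, 1
Accessibility: 0R0, 0R1, 1R1
Branch closes: p2 and ~p2 both at 1.
Every branch closes; the branch above is one of them.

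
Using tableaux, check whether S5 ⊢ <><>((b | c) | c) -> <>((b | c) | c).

Valid

Tableau for the negation ~(<><>((b | c) | c) -> <>((b | c) | c)):
1. ~(<><>((b | c) | c) -> <>((b | c) | c)), 0
2. <><>((b | c) | c), 0   [~->-rule on 1]
3. ~<>((b | c) | c), 0   [~->-rule on 1]
4. ~((b | c) | c), 0   [~<>-rule on 3 via 0R0]
5. ~(b | c), 0   [~|-rule on 4]
6. ~c, 0   [~|-rule on 4]
7. ~b, 0   [~|-rule on 5]
8. <>((b | c) | c), 1   [<>-rule on 2: fresh world 1, 0R1]
9. ~((b | c) | c), 1   [~<>-rule on 3 via 0R1]
10. ~(b | c), 1   [~|-rule on 9]
11. ~c, 1   [~|-rule on 9]
12. ~b, 1   [~|-rule on 10]
13. (b | c) | c, 2   [<>-rule on 8: fresh world 2, 1R2]
14. ~((b | c) | c), 2   [~<>-rule on 3 via 0R2]
15. ~(b | c), 2   [~|-rule on 14]
16. ~c, 2   [~|-rule on 14]
17. ~b, 2   [~|-rule on 15]
18. b | c, 2   [|-rule on 13 (branches; this branch)]
19. c, 2   [|-rule on 18 (branches; this branch)]
Accessibility: 0R0, 0R1, 0R2, 1R0, 1R1, 1R2, 2R0, 2R1, 2R2
Branch closes: c and ~c both at 2.
All branches of the negation close; one closing branch shown above.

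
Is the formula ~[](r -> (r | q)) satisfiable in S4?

1. ~[](r -> (r | q)), 0
2. ~(r -> (r | q)), 1
3. r, 1
4. ~(r | q), 1
5. ~r, 1
6. ~q, 1
Accessibility: 0R0, 0R1, 1R1
Branch closes: r and ~r both at 1.
Every branch closes; the branch above is one of them.

No, unsatisfiable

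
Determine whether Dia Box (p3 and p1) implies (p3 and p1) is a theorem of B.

Tableau for the negation not (Dia Box (p3 and p1) implies (p3 and p1)):
1. not (Dia Box (p3 and p1) implies (p3 and p1)), u
2. Dia Box (p3 and p1), u
3. not (p3 and p1), u
4. not p1, u
5. Box (p3 and p1), v
6. p3 and p1, u
7. p3, u
8. p1, u
Accessibility: uRu, uRv, vRu, vRv
Branch closes: p1 and not p1 both at u.
Every branch of the negation's tableau closes; the branch above is one of them.

Valid in B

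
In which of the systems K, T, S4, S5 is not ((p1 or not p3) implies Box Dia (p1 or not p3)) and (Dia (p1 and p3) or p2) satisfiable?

S5-tableau for the formula:
1. not ((p1 or not p3) implies Box Dia (p1 or not p3)) and (Dia (p1 and p3) or p2), 0
2. not ((p1 or not p3) implies Box Dia (p1 or not p3)), 0   [and-rule on 1]
3. Dia (p1 and p3) or p2, 0   [and-rule on 1]
4. p1 or not p3, 0   [neg-implies-rule on 2]
5. not Box Dia (p1 or not p3), 0   [neg-implies-rule on 2]
6. p2, 0   [or-rule on 3 (branches; this branch)]
7. not p3, 0   [or-rule on 4 (branches; this branch)]
8. not Dia (p1 or not p3), 1   [neg-Box-rule on 5: fresh world 1, 0R1]
9. not (p1 or not p3), 0   [neg-Dia-rule on 8 via 1R0]
10. not p1, 0   [neg-or-rule on 9]
11. p3, 0   [neg-or-rule on 9]
Accessibility: 0R0, 0R1, 1R0, 1R1
Branch closes: p3 and not p3 both at 0.
Every branch closes (one shown): unsatisfiable in S5.
S4-tableau for the formula:
1. not ((p1 or not p3) implies Box Dia (p1 or not p3)) and (Dia (p1 and p3) or p2), 0
2. not ((p1 or not p3) implies Box Dia (p1 or not p3)), 0   [and-rule on 1]
3. Dia (p1 and p3) or p2, 0   [and-rule on 1]
4. p1 or not p3, 0   [neg-implies-rule on 2]
5. not Box Dia (p1 or not p3), 0   [neg-implies-rule on 2]
6. p2, 0   [or-rule on 3 (branches; this branch)]
7. not p3, 0   [or-rule on 4 (branches; this branch)]
8. not Dia (p1 or not p3), 1   [neg-Box-rule on 5: fresh world 1, 0R1]
9. not (p1 or not p3), 1   [neg-Dia-rule on 8 via 1R1]
10. not p1, 1   [neg-or-rule on 9]
11. p3, 1   [neg-or-rule on 9]
Accessibility: 0R0, 0R1, 1R1
Complete open branch: satisfiable in S4, hence also in K, T (this S4-model is also a K-model and a T-model).

K, T, S4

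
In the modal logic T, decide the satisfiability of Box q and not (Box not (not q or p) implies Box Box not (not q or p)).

1. Box q and not (Box not (not q or p) implies Box Box not (not q or p)), w0
2. Box q, w0
3. not (Box not (not q or p) implies Box Box not (not q or p)), w0
4. Box not (not q or p), w0
5. not Box Box not (not q or p), w0
6. q, w0
7. not (not q or p), w0
8. not p, w0
9. not Box not (not q or p), w1
10. q, w1
11. not (not q or p), w1
12. not p, w1
13. not q or p, w2
14. p, w2
Accessibility: w0Rw0, w0Rw1, w1Rw1, w1Rw2, w2Rw2

Satisfiable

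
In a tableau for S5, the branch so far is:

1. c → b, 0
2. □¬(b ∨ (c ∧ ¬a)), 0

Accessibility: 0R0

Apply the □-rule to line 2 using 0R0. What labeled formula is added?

¬(b ∨ (c ∧ ¬a)), 0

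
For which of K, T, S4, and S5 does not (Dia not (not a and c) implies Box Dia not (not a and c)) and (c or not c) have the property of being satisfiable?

K, T, S4

S5-tableau for the formula:
1. not (Dia not (not a and c) implies Box Dia not (not a and c)) and (c or not c), w0
2. not (Dia not (not a and c) implies Box Dia not (not a and c)), w0   [and-rule on 1]
3. c or not c, w0   [and-rule on 1]
4. Dia not (not a and c), w0   [neg-implies-rule on 2]
5. not Box Dia not (not a and c), w0   [neg-implies-rule on 2]
6. c, w0   [or-rule on 3 (branches; this branch)]
7. not (not a and c), w1   [Dia-rule on 4: fresh world w1, w0Rw1]
8. not c, w1   [neg-and-rule on 7 (branches; this branch)]
9. not Dia not (not a and c), w2   [neg-Box-rule on 5: fresh world w2, w0Rw2]
10. not a and c, w0   [neg-Dia-rule on 9 via w2Rw0]
11. not a, w0   [and-rule on 10]
12. not a and c, w1   [neg-Dia-rule on 9 via w2Rw1]
13. not a, w1   [and-rule on 12]
14. c, w1   [and-rule on 12]
Accessibility: w0Rw0, w0Rw1, w0Rw2, w1Rw0, w1Rw1, w1Rw2, w2Rw0, w2Rw1, w2Rw2
Branch closes: c and not c both at w1.
Every branch closes (one shown): unsatisfiable in S5.
S4-tableau for the formula:
1. not (Dia not (not a and c) implies Box Dia not (not a and c)) and (c or not c), w0
2. not (Dia not (not a and c) implies Box Dia not (not a and c)), w0   [and-rule on 1]
3. c or not c, w0   [and-rule on 1]
4. Dia not (not a and c), w0   [neg-implies-rule on 2]
5. not Box Dia not (not a and c), w0   [neg-implies-rule on 2]
6. not c, w0   [or-rule on 3 (branches; this branch)]
7. not (not a and c), w1   [Dia-rule on 4: fresh world w1, w0Rw1]
8. not c, w1   [neg-and-rule on 7 (branches; this branch)]
9. not Dia not (not a and c), w2   [neg-Box-rule on 5: fresh world w2, w0Rw2]
10. not a and c, w2   [neg-Dia-rule on 9 via w2Rw2]
11. not a, w2   [and-rule on 10]
12. c, w2   [and-rule on 10]
Accessibility: w0Rw0, w0Rw1, w0Rw2, w1Rw1, w2Rw2
Complete open branch: satisfiable in S4, hence also in K, T (this S4-model is also a K-model and a T-model).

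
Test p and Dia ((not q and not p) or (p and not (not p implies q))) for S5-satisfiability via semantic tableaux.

Satisfiable

1. p and Dia ((not q and not p) or (p and not (not p implies q))), 0
2. p, 0   [and-rule on 1]
3. Dia ((not q and not p) or (p and not (not p implies q))), 0   [and-rule on 1]
4. (not q and not p) or (p and not (not p implies q)), 1   [Dia-rule on 3: fresh world 1, 0R1]
5. not q and not p, 1   [or-rule on 4 (branches; this branch)]
6. not q, 1   [and-rule on 5]
7. not p, 1   [and-rule on 5]
Accessibility: 0R0, 0R1, 1R0, 1R1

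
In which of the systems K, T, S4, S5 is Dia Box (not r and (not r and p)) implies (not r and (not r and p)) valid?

S5-tableau for the negation not (Dia Box (not r and (not r and p)) implies (not r and (not r and p))):
1. not (Dia Box (not r and (not r and p)) implies (not r and (not r and p))), 0
2. Dia Box (not r and (not r and p)), 0
3. not (not r and (not r and p)), 0
4. not (not r and p), 0
5. not p, 0
6. Box (not r and (not r and p)), 1
7. not r and (not r and p), 0
8. not r, 0
9. not r and p, 0
10. p, 0
Accessibility: 0R0, 0R1, 1R0, 1R1
Branch closes: p and not p both at 0.
Every branch closes (one shown): valid in S5.
S4-tableau for the negation not (Dia Box (not r and (not r and p)) implies (not r and (not r and p))):
1. not (Dia Box (not r and (not r and p)) implies (not r and (not r and p))), 0
2. Dia Box (not r and (not r and p)), 0
3. not (not r and (not r and p)), 0
4. not (not r and p), 0
5. not p, 0
6. Box (not r and (not r and p)), 1
7. not r and (not r and p), 1
8. not r, 1
9. not r and p, 1
10. p, 1
Accessibility: 0R0, 0R1, 1R1
Complete open branch: countermodel on an S4-frame, so not valid in S4, nor in K, T (the same frame is also a K-frame and a T-frame).

S5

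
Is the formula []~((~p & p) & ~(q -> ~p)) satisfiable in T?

Satisfiable (open branch found)

1. []~((~p & p) & ~(q -> ~p)), u
2. ~((~p & p) & ~(q -> ~p)), u   [[]-rule on 1 via uRu]
3. q -> ~p, u   [~&-rule on 2 (branches; this branch)]
4. ~p, u   [->-rule on 3 (branches; this branch)]
Accessibility: uRu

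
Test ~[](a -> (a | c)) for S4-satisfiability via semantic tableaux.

No, unsatisfiable

1. ~[](a -> (a | c)), w0
2. ~(a -> (a | c)), w1
3. a, w1
4. ~(a | c), w1
5. ~a, w1
6. ~c, w1
Accessibility: w0Rw0, w0Rw1, w1Rw1
Branch closes: a and ~a both at w1.
(One branch shown.) All branches close.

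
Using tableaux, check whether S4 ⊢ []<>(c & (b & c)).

Tableau for the negation ~[]<>(c & (b & c)):
1. ~[]<>(c & (b & c)), w0
2. ~<>(c & (b & c)), w1   [~[]-rule on 1: fresh world w1, w0Rw1]
3. ~(c & (b & c)), w1   [~<>-rule on 2 via w1Rw1]
4. ~(b & c), w1   [~&-rule on 3 (branches; this branch)]
5. ~c, w1   [~&-rule on 4 (branches; this branch)]
Accessibility: w0Rw0, w0Rw1, w1Rw1
The negation has an open branch (countermodel exists).

Invalid (countermodel exists)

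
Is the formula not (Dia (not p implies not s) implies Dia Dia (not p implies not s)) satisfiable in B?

1. not (Dia (not p implies not s) implies Dia Dia (not p implies not s)), w0
2. Dia (not p implies not s), w0
3. not Dia Dia (not p implies not s), w0
4. not Dia (not p implies not s), w0
5. not (not p implies not s), w0
6. not p, w0
7. s, w0
8. not p implies not s, w1
9. not Dia (not p implies not s), w1
10. not (not p implies not s), w1
11. not p, w1
12. s, w1
13. not s, w1
Accessibility: w0Rw0, w0Rw1, w1Rw0, w1Rw1
Branch closes: s and not s both at w1.
Every branch closes; the branch above is one of them.

Unsatisfiable (every branch closes)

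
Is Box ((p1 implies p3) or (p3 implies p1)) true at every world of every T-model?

Yes, valid

Tableau for the negation not Box ((p1 implies p3) or (p3 implies p1)):
1. not Box ((p1 implies p3) or (p3 implies p1)), u
2. not ((p1 implies p3) or (p3 implies p1)), v   [neg-Box-rule on 1: fresh world v, uRv]
3. not (p1 implies p3), v   [neg-or-rule on 2]
4. not (p3 implies p1), v   [neg-or-rule on 2]
5. p1, v   [neg-implies-rule on 3]
6. not p3, v   [neg-implies-rule on 3]
7. p3, v   [neg-implies-rule on 4]
8. not p1, v   [neg-implies-rule on 4]
Accessibility: uRu, uRv, vRv
Branch closes: p3 and not p3 both at v.
Every branch of the negation's tableau closes; the branch above is one of them.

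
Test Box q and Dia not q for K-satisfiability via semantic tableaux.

1. Box q and Dia not q, 0
2. Box q, 0   [and-rule on 1]
3. Dia not q, 0   [and-rule on 1]
4. not q, 1   [Dia-rule on 3: fresh world 1, 0R1]
5. q, 1   [Box-rule on 2 via 0R1]
Accessibility: 0R1
Branch closes: q and not q both at 1.
(One branch shown.) All branches close.

No, unsatisfiable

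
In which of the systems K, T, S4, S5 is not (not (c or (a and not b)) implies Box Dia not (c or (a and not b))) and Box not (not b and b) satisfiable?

S5-tableau for the formula:
1. not (not (c or (a and not b)) implies Box Dia not (c or (a and not b))) and Box not (not b and b), 0
2. not (not (c or (a and not b)) implies Box Dia not (c or (a and not b))), 0
3. Box not (not b and b), 0
4. not (c or (a and not b)), 0
5. not Box Dia not (c or (a and not b)), 0
6. not c, 0
7. not (a and not b), 0
8. not (not b and b), 0
9. b, 0
10. not Dia not (c or (a and not b)), 1
11. not (not b and b), 1
12. c or (a and not b), 0
13. c or (a and not b), 1
14. not b, 1
15. a and not b, 0
16. a, 0
17. not b, 0
Accessibility: 0R0, 0R1, 1R0, 1R1
Branch closes: b and not b both at 0.
Every branch closes (one shown): unsatisfiable in S5.
S4-tableau for the formula:
1. not (not (c or (a and not b)) implies Box Dia not (c or (a and not b))) and Box not (not b and b), 0
2. not (not (c or (a and not b)) implies Box Dia not (c or (a and not b))), 0
3. Box not (not b and b), 0
4. not (c or (a and not b)), 0
5. not Box Dia not (c or (a and not b)), 0
6. not c, 0
7. not (a and not b), 0
8. not (not b and b), 0
9. b, 0
10. not Dia not (c or (a and not b)), 1
11. not (not b and b), 1
12. c or (a and not b), 1
13. not b, 1
14. a and not b, 1
15. a, 1
Accessibility: 0R0, 0R1, 1R1
Complete open branch: satisfiable in S4, hence also in K, T (this S4-model is also a K-model and a T-model).

K, T, S4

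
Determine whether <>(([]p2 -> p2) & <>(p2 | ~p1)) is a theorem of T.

Tableau for the negation ~<>(([]p2 -> p2) & <>(p2 | ~p1)):
1. ~<>(([]p2 -> p2) & <>(p2 | ~p1)), 0
2. ~(([]p2 -> p2) & <>(p2 | ~p1)), 0
3. ~<>(p2 | ~p1), 0
4. ~(p2 | ~p1), 0
5. ~p2, 0
6. p1, 0
Accessibility: 0R0
The negation has an open branch (countermodel exists).

Not valid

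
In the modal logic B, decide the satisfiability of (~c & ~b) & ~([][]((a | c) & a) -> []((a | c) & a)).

No, unsatisfiable

1. (~c & ~b) & ~([][]((a | c) & a) -> []((a | c) & a)), u
2. ~c & ~b, u
3. ~([][]((a | c) & a) -> []((a | c) & a)), u
4. ~c, u
5. ~b, u
6. [][]((a | c) & a), u
7. ~[]((a | c) & a), u
8. []((a | c) & a), u
9. (a | c) & a, u
10. a | c, u
11. a, u
12. ~((a | c) & a), v
13. []((a | c) & a), v
14. (a | c) & a, v
15. a | c, v
16. a, v
17. ~(a | c), v
18. ~a, v
19. ~c, v
Accessibility: uRu, uRv, vRu, vRv
Branch closes: a and ~a both at v.
(One branch shown.) All branches close.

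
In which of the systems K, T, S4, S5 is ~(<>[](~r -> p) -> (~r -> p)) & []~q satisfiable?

S4-tableau for the formula:
1. ~(<>[](~r -> p) -> (~r -> p)) & []~q, u
2. ~(<>[](~r -> p) -> (~r -> p)), u   [&-rule on 1]
3. []~q, u   [&-rule on 1]
4. <>[](~r -> p), u   [~->-rule on 2]
5. ~(~r -> p), u   [~->-rule on 2]
6. ~r, u   [~->-rule on 5]
7. ~p, u   [~->-rule on 5]
8. ~q, u   [[]-rule on 3 via uRu]
9. [](~r -> p), v   [<>-rule on 4: fresh world v, uRv]
10. ~q, v   [[]-rule on 3 via uRv]
11. ~r -> p, v   [[]-rule on 9 via vRv]
12. p, v   [->-rule on 11 (branches; this branch)]
Accessibility: uRu, uRv, vRv
Complete open branch: satisfiable in S4, hence also in K, T (this S4-model is also a K-model and a T-model).
S5-tableau for the formula:
1. ~(<>[](~r -> p) -> (~r -> p)) & []~q, u
2. ~(<>[](~r -> p) -> (~r -> p)), u   [&-rule on 1]
3. []~q, u   [&-rule on 1]
4. <>[](~r -> p), u   [~->-rule on 2]
5. ~(~r -> p), u   [~->-rule on 2]
6. ~r, u   [~->-rule on 5]
7. ~p, u   [~->-rule on 5]
8. ~q, u   [[]-rule on 3 via uRu]
9. [](~r -> p), v   [<>-rule on 4: fresh world v, uRv]
10. ~q, v   [[]-rule on 3 via uRv]
11. ~r -> p, u   [[]-rule on 9 via vRu]
12. ~r -> p, v   [[]-rule on 9 via vRv]
13. p, u   [->-rule on 11 (branches; this branch)]
Accessibility: uRu, uRv, vRu, vRv
Branch closes: p and ~p both at u.
Every branch closes (one shown): unsatisfiable in S5.

K, T, S4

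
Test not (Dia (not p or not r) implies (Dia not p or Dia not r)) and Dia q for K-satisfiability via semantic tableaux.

Unsatisfiable (every branch closes)

1. not (Dia (not p or not r) implies (Dia not p or Dia not r)) and Dia q, u
2. not (Dia (not p or not r) implies (Dia not p or Dia not r)), u
3. Dia q, u
4. Dia (not p or not r), u
5. not (Dia not p or Dia not r), u
6. not Dia not p, u
7. not Dia not r, u
8. q, v
9. p, v
10. r, v
11. not p or not r, w
12. p, w
13. r, w
14. not r, w
Accessibility: uRv, uRw
Branch closes: r and not r both at w.
All branches of the tableau close; one closing branch shown above.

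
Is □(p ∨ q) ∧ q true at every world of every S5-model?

Tableau for the negation ¬(□(p ∨ q) ∧ q):
1. ¬(□(p ∨ q) ∧ q), w0
2. ¬q, w0
Accessibility: w0Rw0
The negation has an open branch (countermodel exists).

Not valid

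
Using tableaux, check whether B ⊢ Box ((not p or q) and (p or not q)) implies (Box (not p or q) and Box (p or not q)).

Yes, valid

Tableau for the negation not (Box ((not p or q) and (p or not q)) implies (Box (not p or q) and Box (p or not q))):
1. not (Box ((not p or q) and (p or not q)) implies (Box (not p or q) and Box (p or not q))), u
2. Box ((not p or q) and (p or not q)), u
3. not (Box (not p or q) and Box (p or not q)), u
4. (not p or q) and (p or not q), u
5. not p or q, u
6. p or not q, u
7. not Box (p or not q), u
8. q, u
9. p, u
10. not (p or not q), v
11. not p, v
12. q, v
13. (not p or q) and (p or not q), v
14. not p or q, v
15. p or not q, v
16. not q, v
Accessibility: uRu, uRv, vRu, vRv
Branch closes: q and not q both at v.
Every branch of the negation's tableau closes; the branch above is one of them.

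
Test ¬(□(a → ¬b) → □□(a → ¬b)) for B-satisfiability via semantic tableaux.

Satisfiable

1. ¬(□(a → ¬b) → □□(a → ¬b)), u
2. □(a → ¬b), u   [¬→-rule on 1]
3. ¬□□(a → ¬b), u   [¬→-rule on 1]
4. a → ¬b, u   [□-rule on 2 via uRu]
5. ¬b, u   [→-rule on 4 (branches; this branch)]
6. ¬□(a → ¬b), v   [¬□-rule on 3: fresh world v, uRv]
7. a → ¬b, v   [□-rule on 2 via uRv]
8. ¬b, v   [→-rule on 7 (branches; this branch)]
9. ¬(a → ¬b), w   [¬□-rule on 6: fresh world w, vRw]
10. a, w   [¬→-rule on 9]
11. b, w   [¬→-rule on 9]
Accessibility: uRu, uRv, vRu, vRv, vRw, wRv, wRw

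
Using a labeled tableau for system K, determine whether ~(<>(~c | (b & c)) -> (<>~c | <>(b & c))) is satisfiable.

1. ~(<>(~c | (b & c)) -> (<>~c | <>(b & c))), 0
2. <>(~c | (b & c)), 0
3. ~(<>~c | <>(b & c)), 0
4. ~<>~c, 0
5. ~<>(b & c), 0
6. ~c | (b & c), 1
7. c, 1
8. ~(b & c), 1
9. b & c, 1
10. b, 1
11. ~c, 1
Accessibility: 0R1
Branch closes: c and ~c both at 1.
All branches of the tableau close; one closing branch shown above.

Unsatisfiable (every branch closes)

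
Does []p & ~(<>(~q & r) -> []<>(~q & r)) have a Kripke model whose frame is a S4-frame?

Satisfiable (open branch found)

1. []p & ~(<>(~q & r) -> []<>(~q & r)), w0
2. []p, w0   [&-rule on 1]
3. ~(<>(~q & r) -> []<>(~q & r)), w0   [&-rule on 1]
4. <>(~q & r), w0   [~->-rule on 3]
5. ~[]<>(~q & r), w0   [~->-rule on 3]
6. p, w0   [[]-rule on 2 via w0Rw0]
7. ~q & r, w1   [<>-rule on 4: fresh world w1, w0Rw1]
8. ~q, w1   [&-rule on 7]
9. r, w1   [&-rule on 7]
10. p, w1   [[]-rule on 2 via w0Rw1]
11. ~<>(~q & r), w2   [~[]-rule on 5: fresh world w2, w0Rw2]
12. p, w2   [[]-rule on 2 via w0Rw2]
13. ~(~q & r), w2   [~<>-rule on 11 via w2Rw2]
14. ~r, w2   [~&-rule on 13 (branches; this branch)]
Accessibility: w0Rw0, w0Rw1, w0Rw2, w1Rw1, w2Rw2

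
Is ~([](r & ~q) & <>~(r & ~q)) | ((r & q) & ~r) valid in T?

Yes, valid

Tableau for the negation ~(~([](r & ~q) & <>~(r & ~q)) | ((r & q) & ~r)):
1. ~(~([](r & ~q) & <>~(r & ~q)) | ((r & q) & ~r)), 0
2. [](r & ~q) & <>~(r & ~q), 0
3. ~((r & q) & ~r), 0
4. [](r & ~q), 0
5. <>~(r & ~q), 0
6. r & ~q, 0
7. r, 0
8. ~q, 0
9. ~(r & q), 0
10. ~(r & ~q), 1
11. r & ~q, 1
12. r, 1
13. ~q, 1
14. q, 1
Accessibility: 0R0, 0R1, 1R1
Branch closes: q and ~q both at 1.
All branches of the negation close; one closing branch shown above.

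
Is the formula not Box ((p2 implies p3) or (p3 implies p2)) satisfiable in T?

1. not Box ((p2 implies p3) or (p3 implies p2)), 0
2. not ((p2 implies p3) or (p3 implies p2)), 1
3. not (p2 implies p3), 1
4. not (p3 implies p2), 1
5. p2, 1
6. not p3, 1
7. p3, 1
8. not p2, 1
Accessibility: 0R0, 0R1, 1R1
Branch closes: p3 and not p3 both at 1.
Every branch closes; the branch above is one of them.

Unsatisfiable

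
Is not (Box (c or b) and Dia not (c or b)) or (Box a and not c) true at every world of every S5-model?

Tableau for the negation not (not (Box (c or b) and Dia not (c or b)) or (Box a and not c)):
1. not (not (Box (c or b) and Dia not (c or b)) or (Box a and not c)), 0
2. Box (c or b) and Dia not (c or b), 0
3. not (Box a and not c), 0
4. Box (c or b), 0
5. Dia not (c or b), 0
6. c or b, 0
7. c, 0
8. b, 0
9. not (c or b), 1
10. not c, 1
11. not b, 1
12. c or b, 1
13. b, 1
Accessibility: 0R0, 0R1, 1R0, 1R1
Branch closes: b and not b both at 1.
All branches of the negation close; one closing branch shown above.

Valid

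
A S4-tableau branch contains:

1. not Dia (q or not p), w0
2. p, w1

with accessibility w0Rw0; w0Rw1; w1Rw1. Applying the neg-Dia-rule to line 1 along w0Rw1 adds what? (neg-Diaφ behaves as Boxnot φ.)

not (q or not p), w1

neg-Diaφ behaves as Boxnot φ: propagate the negated body to each accessible world.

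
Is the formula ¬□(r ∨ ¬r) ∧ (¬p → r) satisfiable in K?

1. ¬□(r ∨ ¬r) ∧ (¬p → r), u
2. ¬□(r ∨ ¬r), u   [∧-rule on 1]
3. ¬p → r, u   [∧-rule on 1]
4. r, u   [→-rule on 3 (branches; this branch)]
5. ¬(r ∨ ¬r), v   [¬□-rule on 2: fresh world v, uRv]
6. ¬r, v   [¬∨-rule on 5]
7. r, v   [¬∨-rule on 5]
Accessibility: uRv
Branch closes: r and ¬r both at v.
All branches of the tableau close; one closing branch shown above.

Unsatisfiable (every branch closes)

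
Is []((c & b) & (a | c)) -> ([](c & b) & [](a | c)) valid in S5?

Tableau for the negation ~([]((c & b) & (a | c)) -> ([](c & b) & [](a | c))):
1. ~([]((c & b) & (a | c)) -> ([](c & b) & [](a | c))), u
2. []((c & b) & (a | c)), u
3. ~([](c & b) & [](a | c)), u
4. (c & b) & (a | c), u
5. c & b, u
6. a | c, u
7. c, u
8. b, u
9. ~[](a | c), u
10. ~(a | c), v
11. ~a, v
12. ~c, v
13. (c & b) & (a | c), v
14. c & b, v
15. a | c, v
16. c, v
17. b, v
Accessibility: uRu, uRv, vRu, vRv
Branch closes: c and ~c both at v.
Every branch of the negation's tableau closes; the branch above is one of them.

Valid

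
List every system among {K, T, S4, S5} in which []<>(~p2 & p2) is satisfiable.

K

T-tableau for the formula:
1. []<>(~p2 & p2), w0
2. <>(~p2 & p2), w0   [[]-rule on 1 via w0Rw0]
3. ~p2 & p2, w1   [<>-rule on 2: fresh world w1, w0Rw1]
4. ~p2, w1   [&-rule on 3]
5. p2, w1   [&-rule on 3]
Accessibility: w0Rw0, w0Rw1, w1Rw1
Branch closes: p2 and ~p2 both at w1.
Every branch closes (one shown): unsatisfiable in T, hence also in S4, S5 (every S4/S5-frame is a T-frame).
K-tableau for the formula:
1. []<>(~p2 & p2), w0
Complete open branch: satisfiable in K.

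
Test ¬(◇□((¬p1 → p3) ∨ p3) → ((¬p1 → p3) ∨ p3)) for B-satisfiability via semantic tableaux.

No, unsatisfiable

1. ¬(◇□((¬p1 → p3) ∨ p3) → ((¬p1 → p3) ∨ p3)), u
2. ◇□((¬p1 → p3) ∨ p3), u   [¬→-rule on 1]
3. ¬((¬p1 → p3) ∨ p3), u   [¬→-rule on 1]
4. ¬(¬p1 → p3), u   [¬∨-rule on 3]
5. ¬p3, u   [¬∨-rule on 3]
6. ¬p1, u   [¬→-rule on 4]
7. □((¬p1 → p3) ∨ p3), v   [◇-rule on 2: fresh world v, uRv]
8. (¬p1 → p3) ∨ p3, u   [□-rule on 7 via vRu]
9. (¬p1 → p3) ∨ p3, v   [□-rule on 7 via vRv]
10. ¬p1 → p3, u   [∨-rule on 8 (branches; this branch)]
11. p3, v   [∨-rule on 9 (branches; this branch)]
12. p3, u   [→-rule on 10 (branches; this branch)]
Accessibility: uRu, uRv, vRu, vRv
Branch closes: p3 and ¬p3 both at u.
Every branch closes; the branch above is one of them.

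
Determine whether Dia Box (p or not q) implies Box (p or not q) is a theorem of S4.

Not valid

Tableau for the negation not (Dia Box (p or not q) implies Box (p or not q)):
1. not (Dia Box (p or not q) implies Box (p or not q)), 0
2. Dia Box (p or not q), 0
3. not Box (p or not q), 0
4. Box (p or not q), 1
5. p or not q, 1
6. not q, 1
7. not (p or not q), 2
8. not p, 2
9. q, 2
Accessibility: 0R0, 0R1, 0R2, 1R1, 2R2
The negation has an open branch (countermodel exists).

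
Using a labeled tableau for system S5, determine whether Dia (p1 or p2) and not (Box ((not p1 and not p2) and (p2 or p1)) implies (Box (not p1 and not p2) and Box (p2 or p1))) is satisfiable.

1. Dia (p1 or p2) and not (Box ((not p1 and not p2) and (p2 or p1)) implies (Box (not p1 and not p2) and Box (p2 or p1))), u
2. Dia (p1 or p2), u
3. not (Box ((not p1 and not p2) and (p2 or p1)) implies (Box (not p1 and not p2) and Box (p2 or p1))), u
4. Box ((not p1 and not p2) and (p2 or p1)), u
5. not (Box (not p1 and not p2) and Box (p2 or p1)), u
6. (not p1 and not p2) and (p2 or p1), u
7. not p1 and not p2, u
8. p2 or p1, u
9. not p1, u
10. not p2, u
11. not Box (p2 or p1), u
12. p1, u
Accessibility: uRu
Branch closes: p1 and not p1 both at u.
All branches of the tableau close; one closing branch shown above.

No, unsatisfiable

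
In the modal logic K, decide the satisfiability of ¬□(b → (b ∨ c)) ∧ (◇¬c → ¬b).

Unsatisfiable

1. ¬□(b → (b ∨ c)) ∧ (◇¬c → ¬b), 0
2. ¬□(b → (b ∨ c)), 0
3. ◇¬c → ¬b, 0
4. ¬b, 0
5. ¬(b → (b ∨ c)), 1
6. b, 1
7. ¬(b ∨ c), 1
8. ¬b, 1
9. ¬c, 1
Accessibility: 0R1
Branch closes: b and ¬b both at 1.
(One branch shown.) All branches close.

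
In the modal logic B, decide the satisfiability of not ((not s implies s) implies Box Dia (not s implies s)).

1. not ((not s implies s) implies Box Dia (not s implies s)), 0
2. not s implies s, 0   [neg-implies-rule on 1]
3. not Box Dia (not s implies s), 0   [neg-implies-rule on 1]
4. s, 0   [implies-rule on 2 (branches; this branch)]
5. not Dia (not s implies s), 1   [neg-Box-rule on 3: fresh world 1, 0R1]
6. not (not s implies s), 0   [neg-Dia-rule on 5 via 1R0]
7. not s, 0   [neg-implies-rule on 6]
Accessibility: 0R0, 0R1, 1R0, 1R1
Branch closes: s and not s both at 0.
Every branch closes; the branch above is one of them.

No, unsatisfiable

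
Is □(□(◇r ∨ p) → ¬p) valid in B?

Tableau for the negation ¬□(□(◇r ∨ p) → ¬p):
1. ¬□(□(◇r ∨ p) → ¬p), u
2. ¬(□(◇r ∨ p) → ¬p), v
3. □(◇r ∨ p), v
4. p, v
5. ◇r ∨ p, u
6. ◇r ∨ p, v
7. p, u
Accessibility: uRu, uRv, vRu, vRv
The negation has an open branch (countermodel exists).

Invalid (countermodel exists)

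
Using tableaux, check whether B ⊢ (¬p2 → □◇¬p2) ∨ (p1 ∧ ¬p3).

Tableau for the negation ¬((¬p2 → □◇¬p2) ∨ (p1 ∧ ¬p3)):
1. ¬((¬p2 → □◇¬p2) ∨ (p1 ∧ ¬p3)), 0
2. ¬(¬p2 → □◇¬p2), 0   [¬∨-rule on 1]
3. ¬(p1 ∧ ¬p3), 0   [¬∨-rule on 1]
4. ¬p2, 0   [¬→-rule on 2]
5. ¬□◇¬p2, 0   [¬→-rule on 2]
6. p3, 0   [¬∧-rule on 3 (branches; this branch)]
7. ¬◇¬p2, 1   [¬□-rule on 5: fresh world 1, 0R1]
8. p2, 0   [¬◇-rule on 7 via 1R0]
Accessibility: 0R0, 0R1, 1R0, 1R1
Branch closes: p2 and ¬p2 both at 0.
Every branch of the negation's tableau closes; the branch above is one of them.

Valid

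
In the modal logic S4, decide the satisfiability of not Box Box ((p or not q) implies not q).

Satisfiable

1. not Box Box ((p or not q) implies not q), u
2. not Box ((p or not q) implies not q), v
3. not ((p or not q) implies not q), w
4. p or not q, w
5. q, w
6. p, w
Accessibility: uRu, uRv, uRw, vRv, vRw, wRw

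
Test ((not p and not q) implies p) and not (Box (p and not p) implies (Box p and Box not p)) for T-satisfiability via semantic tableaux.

Unsatisfiable (every branch closes)

1. ((not p and not q) implies p) and not (Box (p and not p) implies (Box p and Box not p)), 0
2. (not p and not q) implies p, 0
3. not (Box (p and not p) implies (Box p and Box not p)), 0
4. Box (p and not p), 0
5. not (Box p and Box not p), 0
6. p and not p, 0
7. p, 0
8. not p, 0
Accessibility: 0R0
Branch closes: p and not p both at 0.
(One branch shown.) All branches close.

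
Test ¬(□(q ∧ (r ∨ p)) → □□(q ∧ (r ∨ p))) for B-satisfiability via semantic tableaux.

1. ¬(□(q ∧ (r ∨ p)) → □□(q ∧ (r ∨ p))), w0
2. □(q ∧ (r ∨ p)), w0
3. ¬□□(q ∧ (r ∨ p)), w0
4. q ∧ (r ∨ p), w0
5. q, w0
6. r ∨ p, w0
7. p, w0
8. ¬□(q ∧ (r ∨ p)), w1
9. q ∧ (r ∨ p), w1
10. q, w1
11. r ∨ p, w1
12. p, w1
13. ¬(q ∧ (r ∨ p)), w2
14. ¬(r ∨ p), w2
15. ¬r, w2
16. ¬p, w2
Accessibility: w0Rw0, w0Rw1, w1Rw0, w1Rw1, w1Rw2, w2Rw1, w2Rw2

Yes, satisfiable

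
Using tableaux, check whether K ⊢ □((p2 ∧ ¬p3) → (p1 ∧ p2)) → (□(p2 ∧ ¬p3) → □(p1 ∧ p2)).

Valid

Tableau for the negation ¬(□((p2 ∧ ¬p3) → (p1 ∧ p2)) → (□(p2 ∧ ¬p3) → □(p1 ∧ p2))):
1. ¬(□((p2 ∧ ¬p3) → (p1 ∧ p2)) → (□(p2 ∧ ¬p3) → □(p1 ∧ p2))), u
2. □((p2 ∧ ¬p3) → (p1 ∧ p2)), u   [¬→-rule on 1]
3. ¬(□(p2 ∧ ¬p3) → □(p1 ∧ p2)), u   [¬→-rule on 1]
4. □(p2 ∧ ¬p3), u   [¬→-rule on 3]
5. ¬□(p1 ∧ p2), u   [¬→-rule on 3]
6. ¬(p1 ∧ p2), v   [¬□-rule on 5: fresh world v, uRv]
7. (p2 ∧ ¬p3) → (p1 ∧ p2), v   [□-rule on 2 via uRv]
8. p2 ∧ ¬p3, v   [□-rule on 4 via uRv]
9. p2, v   [∧-rule on 8]
10. ¬p3, v   [∧-rule on 8]
11. ¬p1, v   [¬∧-rule on 6 (branches; this branch)]
12. p1 ∧ p2, v   [→-rule on 7 (branches; this branch)]
13. p1, v   [∧-rule on 12]
Accessibility: uRv
Branch closes: p1 and ¬p1 both at v.
Every branch of the negation's tableau closes; the branch above is one of them.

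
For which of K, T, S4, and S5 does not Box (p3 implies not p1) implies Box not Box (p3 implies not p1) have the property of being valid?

S5

S4-tableau for the negation not (not Box (p3 implies not p1) implies Box not Box (p3 implies not p1)):
1. not (not Box (p3 implies not p1) implies Box not Box (p3 implies not p1)), w0
2. not Box (p3 implies not p1), w0
3. not Box not Box (p3 implies not p1), w0
4. not (p3 implies not p1), w1
5. p3, w1
6. p1, w1
7. Box (p3 implies not p1), w2
8. p3 implies not p1, w2
9. not p1, w2
Accessibility: w0Rw0, w0Rw1, w0Rw2, w1Rw1, w2Rw2
Complete open branch: countermodel on an S4-frame, so not valid in S4, nor in K, T (the same frame is also a K-frame and a T-frame).
S5-tableau for the negation not (not Box (p3 implies not p1) implies Box not Box (p3 implies not p1)):
1. not (not Box (p3 implies not p1) implies Box not Box (p3 implies not p1)), w0
2. not Box (p3 implies not p1), w0
3. not Box not Box (p3 implies not p1), w0
4. not (p3 implies not p1), w1
5. p3, w1
6. p1, w1
7. Box (p3 implies not p1), w2
8. p3 implies not p1, w0
9. p3 implies not p1, w1
10. p3 implies not p1, w2
11. not p1, w0
12. not p1, w1
Accessibility: w0Rw0, w0Rw1, w0Rw2, w1Rw0, w1Rw1, w1Rw2, w2Rw0, w2Rw1, w2Rw2
Branch closes: p1 and not p1 both at w1.
Every branch closes (one shown): valid in S5.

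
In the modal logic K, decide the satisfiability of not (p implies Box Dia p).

1. not (p implies Box Dia p), 0
2. p, 0   [neg-implies-rule on 1]
3. not Box Dia p, 0   [neg-implies-rule on 1]
4. not Dia p, 1   [neg-Box-rule on 3: fresh world 1, 0R1]
Accessibility: 0R1

Satisfiable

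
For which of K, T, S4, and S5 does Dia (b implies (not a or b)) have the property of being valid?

T, S4, S5

K-tableau for the negation not Dia (b implies (not a or b)):
1. not Dia (b implies (not a or b)), w0
Complete open branch: countermodel on a K-frame, so not valid in K.
T-tableau for the negation not Dia (b implies (not a or b)):
1. not Dia (b implies (not a or b)), w0
2. not (b implies (not a or b)), w0   [neg-Dia-rule on 1 via w0Rw0]
3. b, w0   [neg-implies-rule on 2]
4. not (not a or b), w0   [neg-implies-rule on 2]
5. a, w0   [neg-or-rule on 4]
6. not b, w0   [neg-or-rule on 4]
Accessibility: w0Rw0
Branch closes: b and not b both at w0.
Every branch closes (one shown): valid in T, hence also in S4, S5 (every theorem of T is a theorem of S4 and S5).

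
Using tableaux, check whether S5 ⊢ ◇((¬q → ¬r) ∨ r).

Tableau for the negation ¬◇((¬q → ¬r) ∨ r):
1. ¬◇((¬q → ¬r) ∨ r), w0
2. ¬((¬q → ¬r) ∨ r), w0
3. ¬(¬q → ¬r), w0
4. ¬r, w0
5. ¬q, w0
6. r, w0
Accessibility: w0Rw0
Branch closes: r and ¬r both at w0.
Every branch of the negation's tableau closes; the branch above is one of them.

Yes, valid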